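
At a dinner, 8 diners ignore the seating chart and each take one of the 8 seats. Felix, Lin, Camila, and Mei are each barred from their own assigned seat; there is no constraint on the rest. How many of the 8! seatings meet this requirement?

24024

Let A_j be the event that the j-th constrained one is fixed. By inclusion-exclusion over the 4 events:
Σ_{j=0}^{4} (-1)^j C(4,j)(8-j)!
= C(4,0)·8! - C(4,1)·7! + C(4,2)·6! - C(4,3)·5! + C(4,4)·4!
= 40320 - 20160 + 4320 - 480 + 24
= 24024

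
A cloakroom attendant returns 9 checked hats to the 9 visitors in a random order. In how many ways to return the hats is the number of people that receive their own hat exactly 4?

Choose which 4 of the 9 are fixed: C(9,4) = 126.
The remaining 5 must be deranged: !5 = 44.
Total: 126 × 44 = 5544.

5544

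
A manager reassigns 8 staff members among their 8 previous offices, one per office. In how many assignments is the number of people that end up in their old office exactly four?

Choose which 4 of the 8 are fixed: C(8,4) = 70.
The other 4 form a derangement: !4 = 9.
Total: 70 × 9 = 630.

630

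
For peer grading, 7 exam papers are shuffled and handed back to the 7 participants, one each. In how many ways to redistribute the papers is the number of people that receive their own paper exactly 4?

70

Pick the 4 fixed positions: C(7,4) = 35 ways.
The other 3 form a derangement: !3 = 2.
Total: 35 × 2 = 70.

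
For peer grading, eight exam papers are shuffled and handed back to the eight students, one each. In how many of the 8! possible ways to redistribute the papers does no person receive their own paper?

The number of derangements of 8 is !8 = Σ_{k=0}^{8} (-1)^k·8!/k!
= 8! - 8!/1! + 8!/2! - 8!/3! + 8!/4! - 8!/5! + 8!/6! - 8!/7! + 8!/8!
= 40320 - 40320 + 20160 - 6720 + 1680 - 336 + 56 - 8 + 1
= 14833

14833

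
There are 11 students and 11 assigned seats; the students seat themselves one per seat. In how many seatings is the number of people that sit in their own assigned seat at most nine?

# with exactly i fixed is C(11,i)·!(11-i); sum over i=0..9:
  i=0: C(11,0)·!11 = 1·14684570 = 14684570
  i=1: C(11,1)·!10 = 11·1334961 = 14684571
  i=2: C(11,2)·!9 = 55·133496 = 7342280
  i=3: C(11,3)·!8 = 165·14833 = 2447445
  i=4: C(11,4)·!7 = 330·1854 = 611820
  i=5: C(11,5)·!6 = 462·265 = 122430
  i=6: C(11,6)·!5 = 462·44 = 20328
  i=7: C(11,7)·!4 = 330·9 = 2970
  i=8: C(11,8)·!3 = 165·2 = 330
  i=9: C(11,9)·!2 = 55·1 = 55
Total = 39916799.

39916799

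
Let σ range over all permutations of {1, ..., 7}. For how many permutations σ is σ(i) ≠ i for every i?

!7 is the nearest integer to 7!/e.
7! = 5040, and 5040/e ≈ 1854.11, so !7 = 1854.

1854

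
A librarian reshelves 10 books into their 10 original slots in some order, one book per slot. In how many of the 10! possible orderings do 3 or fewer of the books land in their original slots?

3559886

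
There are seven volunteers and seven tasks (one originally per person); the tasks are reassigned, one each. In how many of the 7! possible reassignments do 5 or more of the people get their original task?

22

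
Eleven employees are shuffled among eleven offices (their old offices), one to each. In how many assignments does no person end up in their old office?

14684570

By inclusion-exclusion, !11 = Σ (-1)^k · 11!/k! for k=0..11
= 11! - 11!/1! + 11!/2! - 11!/3! + 11!/4! - 11!/5! + 11!/6! - 11!/7! + 11!/8! - 11!/9! + 11!/10! - 11!/11!
= 39916800 - 39916800 + 19958400 - 6652800 + 1663200 - 332640 + 55440 - 7920 + 990 - 110 + 11 - 1
= 14684570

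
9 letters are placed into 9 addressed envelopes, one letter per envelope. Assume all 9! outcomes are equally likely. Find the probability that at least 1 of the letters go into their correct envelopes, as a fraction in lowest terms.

Favorable outcomes: Σ_{i≥1} C(9,i)·!(9-i) = 9·14833 + 36·1854 + 84·265 + 126·44 + 126·9 + 84·2 + 36·1 + 9·0 + 1·1 = 229384.
Total outcomes: 9! = 362880.
Probability = 229384/362880 = 28673/45360.

28673/45360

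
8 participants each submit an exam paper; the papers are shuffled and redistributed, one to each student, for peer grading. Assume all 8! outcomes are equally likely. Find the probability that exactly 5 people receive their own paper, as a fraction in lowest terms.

Favorable outcomes: C(8,5)·!3 = 56·2 = 112.
Total outcomes: 8! = 40320.
Probability = 112/40320 = 1/360.

1/360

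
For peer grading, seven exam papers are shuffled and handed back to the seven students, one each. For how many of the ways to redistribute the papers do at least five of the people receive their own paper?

Sum C(7,i)·!(7-i) for i = 5..7:
  i=5: C(7,5)·!2 = 21·1 = 21
  i=6: C(7,6)·!1 = 7·0 = 0
  i=7: C(7,7)·!0 = 1·1 = 1
Total = 22.

22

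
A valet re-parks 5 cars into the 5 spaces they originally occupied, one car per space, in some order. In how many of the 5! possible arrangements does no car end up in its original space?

!5 = 5! · Σ_{k=0}^{5} (-1)^k/k!
= 5! - 5!/1! + 5!/2! - 5!/3! + 5!/4! - 5!/5!
= 120 - 120 + 60 - 20 + 5 - 1
= 44

44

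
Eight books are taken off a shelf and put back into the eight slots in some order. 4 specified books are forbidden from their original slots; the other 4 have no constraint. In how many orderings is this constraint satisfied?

24024

Let A_j be the event that the j-th constrained one is fixed. By inclusion-exclusion over the 4 events:
Σ_{j=0}^{4} (-1)^j C(4,j)(8-j)!
= C(4,0)·8! - C(4,1)·7! + C(4,2)·6! - C(4,3)·5! + C(4,4)·4!
= 40320 - 20160 + 4320 - 480 + 24
= 24024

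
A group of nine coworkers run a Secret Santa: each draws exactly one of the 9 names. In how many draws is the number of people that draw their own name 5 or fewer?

362675

Sum C(9,i)·!(9-i) for i = 0..5:
  i=0: C(9,0)·!9 = 1·133496 = 133496
  i=1: C(9,1)·!8 = 9·14833 = 133497
  i=2: C(9,2)·!7 = 36·1854 = 66744
  i=3: C(9,3)·!6 = 84·265 = 22260
  i=4: C(9,4)·!5 = 126·44 = 5544
  i=5: C(9,5)·!4 = 126·9 = 1134
Total = 362675.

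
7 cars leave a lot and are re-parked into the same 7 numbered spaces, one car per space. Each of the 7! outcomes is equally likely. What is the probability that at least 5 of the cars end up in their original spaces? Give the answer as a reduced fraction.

11/2520

Favorable outcomes: Σ_{i≥5} C(7,i)·!(7-i) = 21·1 + 7·0 + 1·1 = 22.
Total outcomes: 7! = 5040.
Probability = 22/5040 = 11/2520.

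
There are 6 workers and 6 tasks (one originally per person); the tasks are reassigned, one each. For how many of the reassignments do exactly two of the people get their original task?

Pick the 2 fixed positions: C(6,2) = 15 ways.
The other 4 form a derangement: !4 = 9.
Total: 15 × 9 = 135.

135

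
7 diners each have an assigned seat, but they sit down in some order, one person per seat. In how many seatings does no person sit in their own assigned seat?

1854

Use !n = (n-1)(!(n-1) + !(n-2)).
!7 = 6·(265 + 44) = 6·309 = 1854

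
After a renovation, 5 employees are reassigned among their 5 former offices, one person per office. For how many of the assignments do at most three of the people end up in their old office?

119

Sum C(5,i)·!(5-i) for i = 0..3:
  i=0: C(5,0)·!5 = 1·44 = 44
  i=1: C(5,1)·!4 = 5·9 = 45
  i=2: C(5,2)·!3 = 10·2 = 20
  i=3: C(5,3)·!2 = 10·1 = 10
Total = 119.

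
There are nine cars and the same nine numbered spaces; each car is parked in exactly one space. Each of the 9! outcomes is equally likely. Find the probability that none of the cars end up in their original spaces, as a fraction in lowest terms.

16687/45360

Favorable outcomes: !9 = 133496.
Total outcomes: 9! = 362880.
Probability = 133496/362880 = 16687/45360.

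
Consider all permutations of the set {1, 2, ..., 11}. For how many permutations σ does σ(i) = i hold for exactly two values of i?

Choose which 2 of the 11 are fixed: C(11,2) = 55.
The other 9 form a derangement: !9 = 133496.
Total: 55 × 133496 = 7342280.

7342280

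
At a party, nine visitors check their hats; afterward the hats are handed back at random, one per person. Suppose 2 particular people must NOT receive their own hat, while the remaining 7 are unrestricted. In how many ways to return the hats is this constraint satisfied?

287280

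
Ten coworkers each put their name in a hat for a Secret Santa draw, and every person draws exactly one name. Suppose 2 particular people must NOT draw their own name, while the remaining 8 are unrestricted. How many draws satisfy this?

2943360

Inclusion-exclusion on the 2 forbidden self-matches:
Σ_{j=0}^{2} (-1)^j C(2,j)(10-j)!
= C(2,0)·10! - C(2,1)·9! + C(2,2)·8!
= 3628800 - 725760 + 40320
= 2943360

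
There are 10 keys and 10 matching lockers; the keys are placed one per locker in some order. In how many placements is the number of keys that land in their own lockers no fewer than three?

291394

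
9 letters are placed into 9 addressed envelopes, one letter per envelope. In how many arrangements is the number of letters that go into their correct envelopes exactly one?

Choose which one of the 9 is fixed: C(9,1) = 9.
The other 8 form a derangement: !8 = 14833.
Total: 9 × 14833 = 133497.

133497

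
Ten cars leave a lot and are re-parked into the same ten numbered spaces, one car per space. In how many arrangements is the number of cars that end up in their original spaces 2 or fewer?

3337406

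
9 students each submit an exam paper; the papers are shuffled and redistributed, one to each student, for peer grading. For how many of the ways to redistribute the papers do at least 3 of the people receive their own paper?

# with exactly i fixed is C(9,i)·!(9-i); sum over i=3..9:
  i=3: C(9,3)·!6 = 84·265 = 22260
  i=4: C(9,4)·!5 = 126·44 = 5544
  i=5: C(9,5)·!4 = 126·9 = 1134
  i=6: C(9,6)·!3 = 84·2 = 168
  i=7: C(9,7)·!2 = 36·1 = 36
  i=8: C(9,8)·!1 = 9·0 = 0
  i=9: C(9,9)·!0 = 1·1 = 1
Total = 29143.

29143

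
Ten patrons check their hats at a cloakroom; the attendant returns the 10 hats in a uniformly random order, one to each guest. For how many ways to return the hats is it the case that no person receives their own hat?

Recurrence: !10 = 9·(!9 + !8).
!10 = 9·(133496 + 14833) = 9·148329 = 1334961

1334961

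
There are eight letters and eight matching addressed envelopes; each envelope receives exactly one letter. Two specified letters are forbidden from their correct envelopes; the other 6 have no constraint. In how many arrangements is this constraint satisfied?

30960

Let A_j be the event that the j-th constrained one is fixed. By inclusion-exclusion over the 2 events:
Σ_{j=0}^{2} (-1)^j C(2,j)(8-j)!
= C(2,0)·8! - C(2,1)·7! + C(2,2)·6!
= 40320 - 10080 + 720
= 30960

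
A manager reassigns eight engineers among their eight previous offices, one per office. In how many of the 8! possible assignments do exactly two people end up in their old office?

7420

Pick the 2 fixed positions: C(8,2) = 28 ways.
The remaining 6 must be deranged: !6 = 265.
Total: 28 × 265 = 7420.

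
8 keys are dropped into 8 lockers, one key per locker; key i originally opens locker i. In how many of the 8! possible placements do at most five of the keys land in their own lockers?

40291

Sum C(8,i)·!(8-i) for i = 0..5:
  i=0: C(8,0)·!8 = 1·14833 = 14833
  i=1: C(8,1)·!7 = 8·1854 = 14832
  i=2: C(8,2)·!6 = 28·265 = 7420
  i=3: C(8,3)·!5 = 56·44 = 2464
  i=4: C(8,4)·!4 = 70·9 = 630
  i=5: C(8,5)·!3 = 56·2 = 112
Total = 40291.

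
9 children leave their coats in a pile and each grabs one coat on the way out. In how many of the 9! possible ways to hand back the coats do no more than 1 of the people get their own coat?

# with exactly i fixed is C(9,i)·!(9-i); sum over i=0..1:
  i=0: C(9,0)·!9 = 1·133496 = 133496
  i=1: C(9,1)·!8 = 9·14833 = 133497
Total = 266993.

266993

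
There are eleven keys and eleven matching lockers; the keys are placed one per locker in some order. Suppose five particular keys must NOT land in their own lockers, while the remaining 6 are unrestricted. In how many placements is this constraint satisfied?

Let A_j be the event that the j-th constrained one is fixed. By inclusion-exclusion over the 5 events:
Σ_{j=0}^{5} (-1)^j C(5,j)(11-j)!
= C(5,0)·11! - C(5,1)·10! + C(5,2)·9! - C(5,3)·8! + C(5,4)·7! - C(5,5)·6!
= 39916800 - 18144000 + 3628800 - 403200 + 25200 - 720
= 25022880

25022880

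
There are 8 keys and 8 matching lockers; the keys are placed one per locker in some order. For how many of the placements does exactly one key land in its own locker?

Choose which one of the 8 is fixed: C(8,1) = 8.
The remaining 7 must be deranged: !7 = 1854.
Total: 8 × 1854 = 14832.

14832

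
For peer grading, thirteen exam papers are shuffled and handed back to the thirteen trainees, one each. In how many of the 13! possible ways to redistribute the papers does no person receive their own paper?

Recurrence: !13 = 12·(!12 + !11).
!13 = 12·(176214841 + 14684570) = 12·190899411 = 2290792932

2290792932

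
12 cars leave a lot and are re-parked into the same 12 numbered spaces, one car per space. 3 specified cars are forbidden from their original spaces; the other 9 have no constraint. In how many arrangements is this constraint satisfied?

Inclusion-exclusion on the 3 forbidden self-matches:
Σ_{j=0}^{3} (-1)^j C(3,j)(12-j)!
= C(3,0)·12! - C(3,1)·11! + C(3,2)·10! - C(3,3)·9!
= 479001600 - 119750400 + 10886400 - 362880
= 369774720

369774720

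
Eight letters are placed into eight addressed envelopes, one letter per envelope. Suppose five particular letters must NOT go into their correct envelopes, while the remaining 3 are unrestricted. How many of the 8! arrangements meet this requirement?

Inclusion-exclusion on the 5 forbidden self-matches:
Σ_{j=0}^{5} (-1)^j C(5,j)(8-j)!
= C(5,0)·8! - C(5,1)·7! + C(5,2)·6! - C(5,3)·5! + C(5,4)·4! - C(5,5)·3!
= 40320 - 25200 + 7200 - 1200 + 120 - 6
= 21234

21234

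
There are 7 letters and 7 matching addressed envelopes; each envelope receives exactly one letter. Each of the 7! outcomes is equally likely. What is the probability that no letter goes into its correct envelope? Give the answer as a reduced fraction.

Favorable outcomes: !7 = 1854.
Total outcomes: 7! = 5040.
Probability = 1854/5040 = 103/280.

103/280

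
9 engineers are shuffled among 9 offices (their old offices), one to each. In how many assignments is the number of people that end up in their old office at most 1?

Sum C(9,i)·!(9-i) for i = 0..1:
  i=0: C(9,0)·!9 = 1·133496 = 133496
  i=1: C(9,1)·!8 = 9·14833 = 133497
Total = 266993.

266993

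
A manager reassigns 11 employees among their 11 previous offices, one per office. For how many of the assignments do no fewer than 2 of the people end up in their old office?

10547659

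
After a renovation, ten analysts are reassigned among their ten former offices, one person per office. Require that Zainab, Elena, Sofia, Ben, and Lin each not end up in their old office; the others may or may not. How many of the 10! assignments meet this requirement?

Let A_j be the event that the j-th constrained one is fixed. By inclusion-exclusion over the 5 events:
Σ_{j=0}^{5} (-1)^j C(5,j)(10-j)!
= C(5,0)·10! - C(5,1)·9! + C(5,2)·8! - C(5,3)·7! + C(5,4)·6! - C(5,5)·5!
= 3628800 - 1814400 + 403200 - 50400 + 3600 - 120
= 2170680

2170680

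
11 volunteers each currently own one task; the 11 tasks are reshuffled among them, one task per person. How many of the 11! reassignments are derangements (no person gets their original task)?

!11 = 11! · Σ_{k=0}^{11} (-1)^k/k!
= 11! - 11!/1! + 11!/2! - 11!/3! + 11!/4! - 11!/5! + 11!/6! - 11!/7! + 11!/8! - 11!/9! + 11!/10! - 11!/11!
= 39916800 - 39916800 + 19958400 - 6652800 + 1663200 - 332640 + 55440 - 7920 + 990 - 110 + 11 - 1
= 14684570

14684570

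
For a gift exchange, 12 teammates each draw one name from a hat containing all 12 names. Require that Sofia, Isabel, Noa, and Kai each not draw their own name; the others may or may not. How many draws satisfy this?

339696000

Let A_j be the event that the j-th constrained one is fixed. By inclusion-exclusion over the 4 events:
Σ_{j=0}^{4} (-1)^j C(4,j)(12-j)!
= C(4,0)·12! - C(4,1)·11! + C(4,2)·10! - C(4,3)·9! + C(4,4)·8!
= 479001600 - 159667200 + 21772800 - 1451520 + 40320
= 339696000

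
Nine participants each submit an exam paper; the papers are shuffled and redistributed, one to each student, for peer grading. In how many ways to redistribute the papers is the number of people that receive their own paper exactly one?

Choose which one of the 9 is fixed: C(9,1) = 9.
The remaining 8 must be deranged: !8 = 14833.
Total: 9 × 14833 = 133497.

133497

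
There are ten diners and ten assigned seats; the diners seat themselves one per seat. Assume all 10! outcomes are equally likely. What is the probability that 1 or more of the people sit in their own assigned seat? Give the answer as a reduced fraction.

28319/44800

Favorable outcomes: Σ_{i≥1} C(10,i)·!(10-i) = 10·133496 + 45·14833 + 120·1854 + 210·265 + 252·44 + 210·9 + 120·2 + 45·1 + 10·0 + 1·1 = 2293839.
Total outcomes: 10! = 3628800.
Probability = 2293839/3628800 = 28319/44800.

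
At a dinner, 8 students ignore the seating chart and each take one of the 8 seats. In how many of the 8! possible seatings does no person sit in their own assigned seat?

14833

The subfactorial !8 = [8!/e] (nearest integer).
8! = 40320, and 40320/e ≈ 14832.90, so !8 = 14833.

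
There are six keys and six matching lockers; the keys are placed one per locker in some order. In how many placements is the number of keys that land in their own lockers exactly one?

264

Pick the single fixed position: C(6,1) = 6 ways.
The other 5 form a derangement: !5 = 44.
Total: 6 × 44 = 264.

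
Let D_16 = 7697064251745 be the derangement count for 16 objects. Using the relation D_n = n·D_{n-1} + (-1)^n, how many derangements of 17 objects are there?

130850092279664

D_17 = 17·7697064251745 - 1 = 130850092279664.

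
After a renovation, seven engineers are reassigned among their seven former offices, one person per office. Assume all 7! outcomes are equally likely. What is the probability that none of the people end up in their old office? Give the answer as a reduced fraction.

103/280

Favorable outcomes: !7 = 1854.
Total outcomes: 7! = 5040.
Probability = 1854/5040 = 103/280.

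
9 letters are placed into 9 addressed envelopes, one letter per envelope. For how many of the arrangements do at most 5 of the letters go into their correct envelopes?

# with exactly i fixed is C(9,i)·!(9-i); sum over i=0..5:
  i=0: C(9,0)·!9 = 1·133496 = 133496
  i=1: C(9,1)·!8 = 9·14833 = 133497
  i=2: C(9,2)·!7 = 36·1854 = 66744
  i=3: C(9,3)·!6 = 84·265 = 22260
  i=4: C(9,4)·!5 = 126·44 = 5544
  i=5: C(9,5)·!4 = 126·9 = 1134
Total = 362675.

362675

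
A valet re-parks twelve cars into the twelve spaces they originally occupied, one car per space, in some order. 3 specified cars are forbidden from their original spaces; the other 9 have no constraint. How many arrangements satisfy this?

369774720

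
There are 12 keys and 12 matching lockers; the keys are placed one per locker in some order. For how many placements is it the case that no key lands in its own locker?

176214841

Recurrence: !12 = 11·(!11 + !10).
!12 = 11·(14684570 + 1334961) = 11·16019531 = 176214841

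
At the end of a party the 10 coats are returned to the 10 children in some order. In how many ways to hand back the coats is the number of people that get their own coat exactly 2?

667485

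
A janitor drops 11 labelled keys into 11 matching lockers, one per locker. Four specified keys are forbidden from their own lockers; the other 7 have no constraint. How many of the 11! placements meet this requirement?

27422640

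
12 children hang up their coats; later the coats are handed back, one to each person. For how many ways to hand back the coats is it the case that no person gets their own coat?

176214841

Recurrence: !12 = 12·!11 + (-1)^12.
!12 = 12·14684570 + 1 = 176214841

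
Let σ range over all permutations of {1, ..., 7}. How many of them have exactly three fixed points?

315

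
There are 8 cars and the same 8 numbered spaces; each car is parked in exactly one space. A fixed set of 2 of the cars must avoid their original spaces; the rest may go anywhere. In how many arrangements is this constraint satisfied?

Let A_j be the event that the j-th constrained one is fixed. By inclusion-exclusion over the 2 events:
Σ_{j=0}^{2} (-1)^j C(2,j)(8-j)!
= C(2,0)·8! - C(2,1)·7! + C(2,2)·6!
= 40320 - 10080 + 720
= 30960

30960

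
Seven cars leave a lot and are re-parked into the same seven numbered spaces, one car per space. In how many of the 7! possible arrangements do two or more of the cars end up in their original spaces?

1331

# with exactly i fixed is C(7,i)·!(7-i); sum over i=2..7:
  i=2: C(7,2)·!5 = 21·44 = 924
  i=3: C(7,3)·!4 = 35·9 = 315
  i=4: C(7,4)·!3 = 35·2 = 70
  i=5: C(7,5)·!2 = 21·1 = 21
  i=6: C(7,6)·!1 = 7·0 = 0
  i=7: C(7,7)·!0 = 1·1 = 1
Total = 1331.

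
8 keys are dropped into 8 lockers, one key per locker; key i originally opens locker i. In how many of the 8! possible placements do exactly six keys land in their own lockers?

Pick the 6 fixed positions: C(8,6) = 28 ways.
The other 2 form a derangement: !2 = 1.
Total: 28 × 1 = 28.

28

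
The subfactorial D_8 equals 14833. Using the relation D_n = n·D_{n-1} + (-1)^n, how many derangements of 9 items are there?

133496

D_9 = 9·14833 - 1 = 133496.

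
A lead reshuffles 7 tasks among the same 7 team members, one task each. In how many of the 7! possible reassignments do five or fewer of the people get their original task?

Sum C(7,i)·!(7-i) for i = 0..5:
  i=0: C(7,0)·!7 = 1·1854 = 1854
  i=1: C(7,1)·!6 = 7·265 = 1855
  i=2: C(7,2)·!5 = 21·44 = 924
  i=3: C(7,3)·!4 = 35·9 = 315
  i=4: C(7,4)·!3 = 35·2 = 70
  i=5: C(7,5)·!2 = 21·1 = 21
Total = 5039.

5039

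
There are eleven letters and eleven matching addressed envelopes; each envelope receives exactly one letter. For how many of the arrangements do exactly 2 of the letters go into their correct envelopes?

Choose which 2 of the 11 are fixed: C(11,2) = 55.
The remaining 9 must be deranged: !9 = 133496.
Total: 55 × 133496 = 7342280.

7342280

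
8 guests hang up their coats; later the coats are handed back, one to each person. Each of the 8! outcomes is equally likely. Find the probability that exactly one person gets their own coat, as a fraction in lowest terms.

103/280

Favorable outcomes: C(8,1)·!7 = 8·1854 = 14832.
Total outcomes: 8! = 40320.
Probability = 14832/40320 = 103/280.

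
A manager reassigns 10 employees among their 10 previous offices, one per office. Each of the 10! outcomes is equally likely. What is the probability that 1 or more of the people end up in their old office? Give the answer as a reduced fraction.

Favorable outcomes: Σ_{i≥1} C(10,i)·!(10-i) = 10·133496 + 45·14833 + 120·1854 + 210·265 + 252·44 + 210·9 + 120·2 + 45·1 + 10·0 + 1·1 = 2293839.
Total outcomes: 10! = 3628800.
Probability = 2293839/3628800 = 28319/44800.

28319/44800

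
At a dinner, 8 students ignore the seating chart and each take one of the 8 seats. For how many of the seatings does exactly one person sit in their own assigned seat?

14832

Choose which one of the 8 is fixed: C(8,1) = 8.
The remaining 7 must be deranged: !7 = 1854.
Total: 8 × 1854 = 14832.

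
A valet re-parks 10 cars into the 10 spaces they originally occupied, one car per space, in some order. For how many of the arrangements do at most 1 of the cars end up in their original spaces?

# with exactly i fixed is C(10,i)·!(10-i); sum over i=0..1:
  i=0: C(10,0)·!10 = 1·1334961 = 1334961
  i=1: C(10,1)·!9 = 10·133496 = 1334960
Total = 2669921.

2669921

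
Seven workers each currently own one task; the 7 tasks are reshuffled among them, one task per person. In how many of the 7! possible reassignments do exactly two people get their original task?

Pick the 2 fixed positions: C(7,2) = 21 ways.
The other 5 form a derangement: !5 = 44.
Total: 21 × 44 = 924.

924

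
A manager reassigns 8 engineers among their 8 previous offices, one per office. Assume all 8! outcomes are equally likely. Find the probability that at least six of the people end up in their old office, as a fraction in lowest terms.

29/40320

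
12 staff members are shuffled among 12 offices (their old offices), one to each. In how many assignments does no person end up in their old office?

By inclusion-exclusion, !12 = Σ (-1)^k · 12!/k! for k=0..12
= 12! - 12!/1! + 12!/2! - 12!/3! + 12!/4! - 12!/5! + 12!/6! - 12!/7! + 12!/8! - 12!/9! + 12!/10! - 12!/11! + 12!/12!
= 479001600 - 479001600 + 239500800 - 79833600 + 19958400 - 3991680 + 665280 - 95040 + 11880 - 1320 + 132 - 12 + 1
= 176214841

176214841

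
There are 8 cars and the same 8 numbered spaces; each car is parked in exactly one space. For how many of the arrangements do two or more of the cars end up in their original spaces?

# with exactly i fixed is C(8,i)·!(8-i); sum over i=2..8:
  i=2: C(8,2)·!6 = 28·265 = 7420
  i=3: C(8,3)·!5 = 56·44 = 2464
  i=4: C(8,4)·!4 = 70·9 = 630
  i=5: C(8,5)·!3 = 56·2 = 112
  i=6: C(8,6)·!2 = 28·1 = 28
  i=7: C(8,7)·!1 = 8·0 = 0
  i=8: C(8,8)·!0 = 1·1 = 1
Total = 10655.

10655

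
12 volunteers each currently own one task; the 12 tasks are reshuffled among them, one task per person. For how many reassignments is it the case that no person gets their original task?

176214841

Recurrence: !12 = 12·!11 + (-1)^12.
!12 = 12·14684570 + 1 = 176214841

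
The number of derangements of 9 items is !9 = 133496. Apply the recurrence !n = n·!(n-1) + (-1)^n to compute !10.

!10 = 10·133496 + 1 = 1334961.

1334961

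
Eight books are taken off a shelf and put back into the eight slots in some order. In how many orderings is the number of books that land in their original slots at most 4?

# with exactly i fixed is C(8,i)·!(8-i); sum over i=0..4:
  i=0: C(8,0)·!8 = 1·14833 = 14833
  i=1: C(8,1)·!7 = 8·1854 = 14832
  i=2: C(8,2)·!6 = 28·265 = 7420
  i=3: C(8,3)·!5 = 56·44 = 2464
  i=4: C(8,4)·!4 = 70·9 = 630
Total = 40179.

40179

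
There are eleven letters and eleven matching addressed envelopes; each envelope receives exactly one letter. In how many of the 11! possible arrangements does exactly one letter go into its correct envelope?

14684571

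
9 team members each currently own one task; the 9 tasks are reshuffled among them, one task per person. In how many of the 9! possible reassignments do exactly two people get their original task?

66744

Choose which 2 of the 9 are fixed: C(9,2) = 36.
The other 7 form a derangement: !7 = 1854.
Total: 36 × 1854 = 66744.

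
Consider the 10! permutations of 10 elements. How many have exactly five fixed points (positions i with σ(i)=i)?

Pick the 5 fixed positions: C(10,5) = 252 ways.
The remaining 5 must be deranged: !5 = 44.
Total: 252 × 44 = 11088.

11088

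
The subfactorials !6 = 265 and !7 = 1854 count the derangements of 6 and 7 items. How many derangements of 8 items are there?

14833

!8 = (8-1)·(!7 + !6) = 7·(1854 + 265) = 7·2119 = 14833.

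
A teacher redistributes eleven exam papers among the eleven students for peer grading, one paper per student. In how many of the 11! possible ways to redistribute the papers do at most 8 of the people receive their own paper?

39916744

Sum C(11,i)·!(11-i) for i = 0..8:
  i=0: C(11,0)·!11 = 1·14684570 = 14684570
  i=1: C(11,1)·!10 = 11·1334961 = 14684571
  i=2: C(11,2)·!9 = 55·133496 = 7342280
  i=3: C(11,3)·!8 = 165·14833 = 2447445
  i=4: C(11,4)·!7 = 330·1854 = 611820
  i=5: C(11,5)·!6 = 462·265 = 122430
  i=6: C(11,6)·!5 = 462·44 = 20328
  i=7: C(11,7)·!4 = 330·9 = 2970
  i=8: C(11,8)·!3 = 165·2 = 330
Total = 39916744.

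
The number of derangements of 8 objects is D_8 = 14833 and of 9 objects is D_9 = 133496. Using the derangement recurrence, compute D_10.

1334961

D_10 = (10-1)·(D_9 + D_8) = 9·(133496 + 14833) = 9·148329 = 1334961.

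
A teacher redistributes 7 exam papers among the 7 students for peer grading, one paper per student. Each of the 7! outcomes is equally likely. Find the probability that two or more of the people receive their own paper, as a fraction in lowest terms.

1331/5040

Favorable outcomes: Σ_{i≥2} C(7,i)·!(7-i) = 21·44 + 35·9 + 35·2 + 21·1 + 7·0 + 1·1 = 1331.
Total outcomes: 7! = 5040.
Probability = 1331/5040 = 1331/5040.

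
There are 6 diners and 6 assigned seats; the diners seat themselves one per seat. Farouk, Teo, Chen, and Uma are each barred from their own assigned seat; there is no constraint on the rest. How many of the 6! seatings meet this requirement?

362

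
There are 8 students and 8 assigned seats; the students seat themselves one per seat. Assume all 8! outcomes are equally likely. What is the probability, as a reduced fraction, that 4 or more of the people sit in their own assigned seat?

Favorable outcomes: Σ_{i≥4} C(8,i)·!(8-i) = 70·9 + 56·2 + 28·1 + 8·0 + 1·1 = 771.
Total outcomes: 8! = 40320.
Probability = 771/40320 = 257/13440.

257/13440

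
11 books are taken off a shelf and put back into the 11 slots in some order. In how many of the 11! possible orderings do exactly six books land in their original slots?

20328

Pick the 6 fixed positions: C(11,6) = 462 ways.
The other 5 form a derangement: !5 = 44.
Total: 462 × 44 = 20328.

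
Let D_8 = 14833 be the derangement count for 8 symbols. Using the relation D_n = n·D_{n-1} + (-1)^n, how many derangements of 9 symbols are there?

133496

D_9 = 9·14833 - 1 = 133496.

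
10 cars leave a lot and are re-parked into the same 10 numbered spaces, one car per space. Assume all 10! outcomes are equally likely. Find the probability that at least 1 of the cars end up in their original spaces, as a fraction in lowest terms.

Favorable outcomes: Σ_{i≥1} C(10,i)·!(10-i) = 10·133496 + 45·14833 + 120·1854 + 210·265 + 252·44 + 210·9 + 120·2 + 45·1 + 10·0 + 1·1 = 2293839.
Total outcomes: 10! = 3628800.
Probability = 2293839/3628800 = 28319/44800.

28319/44800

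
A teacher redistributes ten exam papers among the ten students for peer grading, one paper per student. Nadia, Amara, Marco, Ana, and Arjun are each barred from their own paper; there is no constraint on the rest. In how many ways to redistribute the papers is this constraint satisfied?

2170680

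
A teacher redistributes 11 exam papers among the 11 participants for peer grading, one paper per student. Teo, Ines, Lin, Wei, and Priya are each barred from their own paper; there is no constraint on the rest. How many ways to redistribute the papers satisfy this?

25022880

Let A_j be the event that the j-th constrained one is fixed. By inclusion-exclusion over the 5 events:
Σ_{j=0}^{5} (-1)^j C(5,j)(11-j)!
= C(5,0)·11! - C(5,1)·10! + C(5,2)·9! - C(5,3)·8! + C(5,4)·7! - C(5,5)·6!
= 39916800 - 18144000 + 3628800 - 403200 + 25200 - 720
= 25022880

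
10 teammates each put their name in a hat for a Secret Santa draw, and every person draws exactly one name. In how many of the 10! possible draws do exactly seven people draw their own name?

Pick the 7 fixed positions: C(10,7) = 120 ways.
The remaining 3 must be deranged: !3 = 2.
Total: 120 × 2 = 240.

240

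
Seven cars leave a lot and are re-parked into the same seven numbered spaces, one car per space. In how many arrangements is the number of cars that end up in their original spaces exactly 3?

Pick the 3 fixed positions: C(7,3) = 35 ways.
The other 4 form a derangement: !4 = 9.
Total: 35 × 9 = 315.

315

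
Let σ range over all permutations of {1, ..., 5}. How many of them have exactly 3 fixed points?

Choose which 3 of the 5 are fixed: C(5,3) = 10.
The remaining 2 must be deranged: !2 = 1.
Total: 10 × 1 = 10.

10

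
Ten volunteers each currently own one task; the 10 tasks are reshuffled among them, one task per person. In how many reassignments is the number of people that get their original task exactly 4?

55650

Choose which 4 of the 10 are fixed: C(10,4) = 210.
The remaining 6 must be deranged: !6 = 265.
Total: 210 × 265 = 55650.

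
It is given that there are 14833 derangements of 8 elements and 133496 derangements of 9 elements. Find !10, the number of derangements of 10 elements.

1334961

!10 = (10-1)·(!9 + !8) = 9·(133496 + 14833) = 9·148329 = 1334961.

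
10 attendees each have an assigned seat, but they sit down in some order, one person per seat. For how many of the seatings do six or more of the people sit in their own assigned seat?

2176

# with exactly i fixed is C(10,i)·!(10-i); sum over i=6..10:
  i=6: C(10,6)·!4 = 210·9 = 1890
  i=7: C(10,7)·!3 = 120·2 = 240
  i=8: C(10,8)·!2 = 45·1 = 45
  i=9: C(10,9)·!1 = 10·0 = 0
  i=10: C(10,10)·!0 = 1·1 = 1
Total = 2176.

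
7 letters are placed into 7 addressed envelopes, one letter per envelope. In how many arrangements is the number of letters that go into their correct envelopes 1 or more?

# with exactly i fixed is C(7,i)·!(7-i); sum over i=1..7:
  i=1: C(7,1)·!6 = 7·265 = 1855
  i=2: C(7,2)·!5 = 21·44 = 924
  i=3: C(7,3)·!4 = 35·9 = 315
  i=4: C(7,4)·!3 = 35·2 = 70
  i=5: C(7,5)·!2 = 21·1 = 21
  i=6: C(7,6)·!1 = 7·0 = 0
  i=7: C(7,7)·!0 = 1·1 = 1
Total = 3186.

3186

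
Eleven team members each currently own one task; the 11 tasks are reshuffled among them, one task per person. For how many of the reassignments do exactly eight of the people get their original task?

330

Choose which 8 of the 11 are fixed: C(11,8) = 165.
The other 3 form a derangement: !3 = 2.
Total: 165 × 2 = 330.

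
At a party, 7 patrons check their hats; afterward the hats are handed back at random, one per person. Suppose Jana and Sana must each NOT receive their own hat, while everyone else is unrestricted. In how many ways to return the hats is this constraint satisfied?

3720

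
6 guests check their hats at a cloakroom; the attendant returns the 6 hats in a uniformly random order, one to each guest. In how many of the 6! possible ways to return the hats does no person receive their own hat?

The number of derangements of 6 is !6 = Σ_{k=0}^{6} (-1)^k·6!/k!
= 6! - 6!/1! + 6!/2! - 6!/3! + 6!/4! - 6!/5! + 6!/6!
= 720 - 720 + 360 - 120 + 30 - 6 + 1
= 265

265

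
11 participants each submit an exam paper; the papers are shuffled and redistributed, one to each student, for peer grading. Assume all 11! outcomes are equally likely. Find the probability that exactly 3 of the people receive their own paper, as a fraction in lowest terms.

Favorable outcomes: C(11,3)·!8 = 165·14833 = 2447445.
Total outcomes: 11! = 39916800.
Probability = 2447445/39916800 = 2119/34560.

2119/34560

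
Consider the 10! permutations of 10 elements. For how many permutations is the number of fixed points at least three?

291394

# with exactly i fixed is C(10,i)·!(10-i); sum over i=3..10:
  i=3: C(10,3)·!7 = 120·1854 = 222480
  i=4: C(10,4)·!6 = 210·265 = 55650
  i=5: C(10,5)·!5 = 252·44 = 11088
  i=6: C(10,6)·!4 = 210·9 = 1890
  i=7: C(10,7)·!3 = 120·2 = 240
  i=8: C(10,8)·!2 = 45·1 = 45
  i=9: C(10,9)·!1 = 10·0 = 0
  i=10: C(10,10)·!0 = 1·1 = 1
Total = 291394.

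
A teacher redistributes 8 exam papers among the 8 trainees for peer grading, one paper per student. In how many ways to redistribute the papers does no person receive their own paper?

By inclusion-exclusion, !8 = Σ (-1)^k · 8!/k! for k=0..8
= 8! - 8!/1! + 8!/2! - 8!/3! + 8!/4! - 8!/5! + 8!/6! - 8!/7! + 8!/8!
= 40320 - 40320 + 20160 - 6720 + 1680 - 336 + 56 - 8 + 1
= 14833

14833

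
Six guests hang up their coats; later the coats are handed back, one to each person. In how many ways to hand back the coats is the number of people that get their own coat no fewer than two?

# with exactly i fixed is C(6,i)·!(6-i); sum over i=2..6:
  i=2: C(6,2)·!4 = 15·9 = 135
  i=3: C(6,3)·!3 = 20·2 = 40
  i=4: C(6,4)·!2 = 15·1 = 15
  i=5: C(6,5)·!1 = 6·0 = 0
  i=6: C(6,6)·!0 = 1·1 = 1
Total = 191.

191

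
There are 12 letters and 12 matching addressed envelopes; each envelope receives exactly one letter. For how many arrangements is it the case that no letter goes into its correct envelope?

176214841

Use !n = (n-1)(!(n-1) + !(n-2)).
!12 = 11·(14684570 + 1334961) = 11·16019531 = 176214841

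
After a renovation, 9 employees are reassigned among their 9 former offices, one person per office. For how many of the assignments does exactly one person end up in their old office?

133497

Choose which one of the 9 is fixed: C(9,1) = 9.
The remaining 8 must be deranged: !8 = 14833.
Total: 9 × 14833 = 133497.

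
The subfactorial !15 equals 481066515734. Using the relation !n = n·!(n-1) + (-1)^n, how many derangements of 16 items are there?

7697064251745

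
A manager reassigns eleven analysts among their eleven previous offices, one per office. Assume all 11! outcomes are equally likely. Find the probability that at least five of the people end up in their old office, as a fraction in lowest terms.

73057/19958400

Favorable outcomes: Σ_{i≥5} C(11,i)·!(11-i) = 462·265 + 462·44 + 330·9 + 165·2 + 55·1 + 11·0 + 1·1 = 146114.
Total outcomes: 11! = 39916800.
Probability = 146114/39916800 = 73057/19958400.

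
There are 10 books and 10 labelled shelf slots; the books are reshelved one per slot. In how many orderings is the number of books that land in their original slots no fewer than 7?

286

Sum C(10,i)·!(10-i) for i = 7..10:
  i=7: C(10,7)·!3 = 120·2 = 240
  i=8: C(10,8)·!2 = 45·1 = 45
  i=9: C(10,9)·!1 = 10·0 = 0
  i=10: C(10,10)·!0 = 1·1 = 1
Total = 286.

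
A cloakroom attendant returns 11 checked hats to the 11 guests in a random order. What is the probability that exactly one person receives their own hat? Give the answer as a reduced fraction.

16481/44800

Favorable outcomes: C(11,1)·!10 = 11·1334961 = 14684571.
Total outcomes: 11! = 39916800.
Probability = 14684571/39916800 = 16481/44800.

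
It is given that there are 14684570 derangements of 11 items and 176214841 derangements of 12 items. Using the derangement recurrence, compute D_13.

D_13 = (13-1)·(D_12 + D_11) = 12·(176214841 + 14684570) = 12·190899411 = 2290792932.

2290792932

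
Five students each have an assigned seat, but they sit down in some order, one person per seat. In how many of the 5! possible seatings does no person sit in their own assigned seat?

44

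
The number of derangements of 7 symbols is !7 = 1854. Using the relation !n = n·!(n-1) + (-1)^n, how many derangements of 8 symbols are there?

14833

!8 = 8·1854 + 1 = 14833.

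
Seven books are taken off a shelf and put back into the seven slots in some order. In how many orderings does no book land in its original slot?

1854

The number of derangements of 7 is !7 = Σ_{k=0}^{7} (-1)^k·7!/k!
= 7! - 7!/1! + 7!/2! - 7!/3! + 7!/4! - 7!/5! + 7!/6! - 7!/7!
= 5040 - 5040 + 2520 - 840 + 210 - 42 + 7 - 1
= 1854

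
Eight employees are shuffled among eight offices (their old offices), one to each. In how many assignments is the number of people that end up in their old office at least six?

29

# with exactly i fixed is C(8,i)·!(8-i); sum over i=6..8:
  i=6: C(8,6)·!2 = 28·1 = 28
  i=7: C(8,7)·!1 = 8·0 = 0
  i=8: C(8,8)·!0 = 1·1 = 1
Total = 29.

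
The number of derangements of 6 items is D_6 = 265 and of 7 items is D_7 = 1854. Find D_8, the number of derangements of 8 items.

D_8 = (8-1)·(D_7 + D_6) = 7·(1854 + 265) = 7·2119 = 14833.

14833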